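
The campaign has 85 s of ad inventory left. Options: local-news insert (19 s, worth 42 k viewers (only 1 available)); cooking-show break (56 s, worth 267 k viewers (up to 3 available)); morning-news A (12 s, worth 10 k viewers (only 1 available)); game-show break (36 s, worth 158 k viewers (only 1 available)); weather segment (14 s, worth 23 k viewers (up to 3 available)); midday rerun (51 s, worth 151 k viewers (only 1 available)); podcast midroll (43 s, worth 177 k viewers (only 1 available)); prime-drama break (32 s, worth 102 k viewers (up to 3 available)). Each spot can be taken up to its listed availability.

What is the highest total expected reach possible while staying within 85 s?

Filling by ratio: local-news insert + cooking-show break for 309, with 10 s left unused.
Dropping local-news insert and cooking-show break frees 75 s; slotting in game-show break + podcast midroll (79 s) lifts the total to 335 at 79 s.
No other feasible combination exceeds 335.

335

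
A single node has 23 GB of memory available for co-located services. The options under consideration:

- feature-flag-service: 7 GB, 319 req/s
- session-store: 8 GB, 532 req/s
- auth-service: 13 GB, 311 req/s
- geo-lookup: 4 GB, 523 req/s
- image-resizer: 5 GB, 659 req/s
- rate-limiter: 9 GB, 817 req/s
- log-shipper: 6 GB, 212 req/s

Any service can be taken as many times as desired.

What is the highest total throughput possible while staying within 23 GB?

3023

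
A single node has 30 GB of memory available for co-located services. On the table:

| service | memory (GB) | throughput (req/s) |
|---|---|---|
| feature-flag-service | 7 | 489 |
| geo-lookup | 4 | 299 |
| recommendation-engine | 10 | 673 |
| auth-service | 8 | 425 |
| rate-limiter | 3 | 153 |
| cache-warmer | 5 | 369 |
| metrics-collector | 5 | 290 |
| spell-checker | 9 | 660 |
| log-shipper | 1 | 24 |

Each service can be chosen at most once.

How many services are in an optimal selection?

Optimal total is 2121.
One optimal bundle: feature-flag-service + geo-lookup + recommendation-engine + spell-checker (30 GB).
Every optimal selection uses 4 services.

4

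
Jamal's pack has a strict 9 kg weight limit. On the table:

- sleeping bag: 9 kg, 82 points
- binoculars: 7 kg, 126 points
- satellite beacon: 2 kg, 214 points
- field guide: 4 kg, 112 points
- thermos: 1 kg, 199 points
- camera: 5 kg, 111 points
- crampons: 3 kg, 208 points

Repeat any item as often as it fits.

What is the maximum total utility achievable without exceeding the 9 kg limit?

1791

9×thermos uses 9 of the 9 kg and totals 1791.
No other feasible combination exceeds 1791.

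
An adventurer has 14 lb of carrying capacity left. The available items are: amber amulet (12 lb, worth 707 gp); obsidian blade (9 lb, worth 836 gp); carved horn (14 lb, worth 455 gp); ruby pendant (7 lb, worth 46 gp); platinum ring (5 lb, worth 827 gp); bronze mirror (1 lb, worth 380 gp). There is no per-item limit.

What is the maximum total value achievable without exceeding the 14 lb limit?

5320

14×bronze mirror uses 14 of the 14 lb and totals 5320.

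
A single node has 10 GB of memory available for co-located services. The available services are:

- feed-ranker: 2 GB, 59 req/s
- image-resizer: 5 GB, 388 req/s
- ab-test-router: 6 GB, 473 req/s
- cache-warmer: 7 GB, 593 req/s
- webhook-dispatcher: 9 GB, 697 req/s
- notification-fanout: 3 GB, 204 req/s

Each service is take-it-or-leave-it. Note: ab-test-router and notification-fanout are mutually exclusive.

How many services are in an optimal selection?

The maximum throughput within 10 GB is 797.
For example cache-warmer + notification-fanout achieves it, using 10 GB.
Every optimal selection uses 2 services.

2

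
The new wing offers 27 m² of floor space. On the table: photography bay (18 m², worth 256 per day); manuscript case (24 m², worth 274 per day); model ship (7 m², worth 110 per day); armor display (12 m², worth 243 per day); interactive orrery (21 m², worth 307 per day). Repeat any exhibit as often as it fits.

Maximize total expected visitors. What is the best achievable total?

486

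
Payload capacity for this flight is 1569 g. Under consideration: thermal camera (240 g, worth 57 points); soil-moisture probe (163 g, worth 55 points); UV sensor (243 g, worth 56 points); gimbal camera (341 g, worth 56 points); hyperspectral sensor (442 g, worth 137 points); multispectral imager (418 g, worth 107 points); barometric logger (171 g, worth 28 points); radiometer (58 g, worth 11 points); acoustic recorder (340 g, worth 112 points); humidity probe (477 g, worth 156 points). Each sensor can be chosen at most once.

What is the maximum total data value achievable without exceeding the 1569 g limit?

A density-first pass picks soil-moisture probe + hyperspectral sensor + radiometer + acoustic recorder + humidity probe — 471 at 1480 g.
The 163 g tied up in soil-moisture probe is better spent on thermal camera — total rises to 473 (1557 g).

473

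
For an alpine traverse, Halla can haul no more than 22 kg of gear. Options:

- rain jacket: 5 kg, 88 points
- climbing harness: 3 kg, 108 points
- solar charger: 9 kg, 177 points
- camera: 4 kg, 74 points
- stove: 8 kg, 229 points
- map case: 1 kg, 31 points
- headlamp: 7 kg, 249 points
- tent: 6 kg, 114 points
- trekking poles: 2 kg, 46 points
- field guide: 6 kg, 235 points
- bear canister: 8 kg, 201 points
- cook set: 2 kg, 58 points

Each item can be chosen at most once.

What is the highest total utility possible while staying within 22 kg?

744

By utility per kg: field guide 39.17, climbing harness 36.00, headlamp 35.57, map case 31.00 lead.
The ratio heuristic lands on climbing harness + map case + headlamp + trekking poles + field guide + cook set (727) but leaves 1 kg idle.
The 7 kg tied up in climbing harness and trekking poles and cook set is better spent on stove — total rises to 744 (22 kg).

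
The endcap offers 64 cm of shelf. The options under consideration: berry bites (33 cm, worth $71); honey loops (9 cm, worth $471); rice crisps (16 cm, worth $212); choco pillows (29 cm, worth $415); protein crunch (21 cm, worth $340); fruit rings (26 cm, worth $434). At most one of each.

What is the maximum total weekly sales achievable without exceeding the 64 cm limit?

Filling by ratio: honey loops + protein crunch + fruit rings for 1245, with 8 cm left unused.
Replace protein crunch with choco pillows: the trade gains 75 net, giving 1320 at 64 cm.
The closest alternative, honey loops + protein crunch + fruit rings, reaches only 1245.

1320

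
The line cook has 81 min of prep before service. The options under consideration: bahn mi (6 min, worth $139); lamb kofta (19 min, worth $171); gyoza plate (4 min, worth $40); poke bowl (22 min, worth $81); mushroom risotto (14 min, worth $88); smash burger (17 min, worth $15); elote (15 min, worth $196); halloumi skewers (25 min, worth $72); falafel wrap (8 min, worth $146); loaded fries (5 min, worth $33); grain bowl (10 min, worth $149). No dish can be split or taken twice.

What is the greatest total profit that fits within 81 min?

962

Best packing: bahn mi + lamb kofta + gyoza plate + mushroom risotto + elote + falafel wrap + loaded fries + grain bowl — 81 min, 962 total.
An exhaustive check of the 2048 subsets confirms 962.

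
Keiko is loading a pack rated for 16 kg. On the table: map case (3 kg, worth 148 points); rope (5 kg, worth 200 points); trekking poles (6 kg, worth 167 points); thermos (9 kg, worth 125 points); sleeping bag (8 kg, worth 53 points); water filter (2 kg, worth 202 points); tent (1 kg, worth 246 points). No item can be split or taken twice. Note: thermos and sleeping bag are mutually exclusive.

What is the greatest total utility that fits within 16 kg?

815

By utility per kg: tent 246.00, water filter 101.00, map case 49.33, rope 40.00 lead.
The ratio heuristic lands on map case + rope + water filter + tent (796) but leaves 5 kg idle.
Dropping map case frees 3 kg; slotting in trekking poles (6 kg) lifts the total to 815 at 14 kg.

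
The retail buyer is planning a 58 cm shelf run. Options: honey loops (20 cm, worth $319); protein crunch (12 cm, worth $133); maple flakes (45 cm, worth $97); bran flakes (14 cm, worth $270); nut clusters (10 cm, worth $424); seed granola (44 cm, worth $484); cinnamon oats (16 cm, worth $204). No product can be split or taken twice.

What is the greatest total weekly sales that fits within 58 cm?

Density check — nut clusters 42.40, bran flakes 19.29, honey loops 15.95, cinnamon oats 12.75 are the best per cm.
Best packing: honey loops + protein crunch + bran flakes + nut clusters — 56 cm, 1146 total.
Every other selection either busts 58 cm or fails to beat 1146.

1146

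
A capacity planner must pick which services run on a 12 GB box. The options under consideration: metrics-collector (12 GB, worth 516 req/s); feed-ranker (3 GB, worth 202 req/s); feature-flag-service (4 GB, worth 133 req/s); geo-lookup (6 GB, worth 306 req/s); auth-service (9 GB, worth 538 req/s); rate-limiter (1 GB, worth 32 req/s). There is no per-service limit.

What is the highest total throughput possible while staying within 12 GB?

808

Ranking by ratio (throughput/GB): feed-ranker 67.33, auth-service 59.78, geo-lookup 51.00, metrics-collector 43.00.
Best packing: 4×feed-ranker — 12 GB, 808 total.
That's the maximum — no swap from here does better than 808.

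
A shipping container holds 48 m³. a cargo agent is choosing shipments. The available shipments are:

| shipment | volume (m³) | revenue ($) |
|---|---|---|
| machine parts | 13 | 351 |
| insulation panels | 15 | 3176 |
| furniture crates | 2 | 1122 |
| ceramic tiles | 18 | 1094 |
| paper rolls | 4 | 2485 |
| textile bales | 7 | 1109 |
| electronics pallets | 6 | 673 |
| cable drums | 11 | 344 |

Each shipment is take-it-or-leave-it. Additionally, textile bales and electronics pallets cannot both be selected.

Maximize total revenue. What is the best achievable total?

8986

Ranking by ratio (revenue/m³): paper rolls 621.25, furniture crates 561.00, insulation panels 211.73, textile bales 158.43.
Insulation panels + furniture crates + ceramic tiles + paper rolls + textile bales uses 46 of the 48 m³ and totals 8986.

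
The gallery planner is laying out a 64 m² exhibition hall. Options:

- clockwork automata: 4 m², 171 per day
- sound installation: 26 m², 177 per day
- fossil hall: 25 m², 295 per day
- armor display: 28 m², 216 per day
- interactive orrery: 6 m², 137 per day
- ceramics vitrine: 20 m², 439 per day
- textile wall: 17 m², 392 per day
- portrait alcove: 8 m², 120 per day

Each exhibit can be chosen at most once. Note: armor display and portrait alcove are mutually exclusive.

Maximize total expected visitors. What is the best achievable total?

1259

By expected visitors per m²: clockwork automata 42.75, textile wall 23.06, interactive orrery 22.83 lead.
Taking clockwork automata + interactive orrery + ceramics vitrine + textile wall + portrait alcove: 55 m² used, 1259 in expected visitors.
Next best is clockwork automata + fossil hall + interactive orrery + ceramics vitrine + portrait alcove at 1162 (63 m²) — short by 97.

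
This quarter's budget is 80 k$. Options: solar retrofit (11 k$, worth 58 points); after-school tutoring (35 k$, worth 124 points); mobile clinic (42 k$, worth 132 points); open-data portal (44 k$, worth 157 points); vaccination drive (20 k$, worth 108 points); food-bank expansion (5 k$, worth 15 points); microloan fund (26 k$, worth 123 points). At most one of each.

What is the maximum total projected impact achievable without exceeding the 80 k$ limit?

Filling by ratio: solar retrofit + vaccination drive + food-bank expansion + microloan fund for 304, with 18 k$ left unused.
Replace microloan fund with open-data portal: the trade gains 34 net, giving 338 at 80 k$.

338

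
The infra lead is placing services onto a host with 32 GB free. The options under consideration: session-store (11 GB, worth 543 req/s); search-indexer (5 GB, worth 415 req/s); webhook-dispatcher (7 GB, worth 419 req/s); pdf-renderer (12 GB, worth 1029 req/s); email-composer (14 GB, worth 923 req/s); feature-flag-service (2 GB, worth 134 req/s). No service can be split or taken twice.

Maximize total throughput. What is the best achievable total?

2367

Taking the top-ratio services first gives search-indexer + webhook-dispatcher + pdf-renderer + feature-flag-service for 1997 (26 GB).
Replace webhook-dispatcher and feature-flag-service with email-composer: the trade gains 370 net, giving 2367 at 31 GB.
Next best is session-store + webhook-dispatcher + pdf-renderer + feature-flag-service at 2125 (32 GB) — short by 242.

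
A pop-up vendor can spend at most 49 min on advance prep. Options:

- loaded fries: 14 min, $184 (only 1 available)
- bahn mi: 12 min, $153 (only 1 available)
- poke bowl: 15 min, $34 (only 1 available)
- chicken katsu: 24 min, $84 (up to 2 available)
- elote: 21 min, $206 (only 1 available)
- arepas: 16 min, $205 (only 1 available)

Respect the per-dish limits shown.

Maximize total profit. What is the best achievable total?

564

Density check — loaded fries 13.14, arepas 12.81, bahn mi 12.75, elote 9.81 are the best per min.
Filling by ratio: loaded fries + bahn mi + arepas for 542, with 7 min left unused.
The 14 min tied up in loaded fries is better spent on elote — total rises to 564 (49 min).
Nothing else within 49 min beats 564.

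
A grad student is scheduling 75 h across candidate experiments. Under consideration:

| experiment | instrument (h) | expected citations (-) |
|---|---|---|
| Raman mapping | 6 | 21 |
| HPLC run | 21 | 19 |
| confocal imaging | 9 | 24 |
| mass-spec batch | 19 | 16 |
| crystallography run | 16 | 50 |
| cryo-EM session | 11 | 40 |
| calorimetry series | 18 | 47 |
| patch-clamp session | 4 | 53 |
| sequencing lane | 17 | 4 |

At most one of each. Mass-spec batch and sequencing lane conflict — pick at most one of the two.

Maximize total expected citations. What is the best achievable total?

235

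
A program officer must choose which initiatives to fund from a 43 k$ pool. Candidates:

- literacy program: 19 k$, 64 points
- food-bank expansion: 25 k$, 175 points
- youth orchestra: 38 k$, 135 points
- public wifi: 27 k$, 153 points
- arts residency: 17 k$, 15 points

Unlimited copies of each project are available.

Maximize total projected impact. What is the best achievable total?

190

Best packing: food-bank expansion + arts residency — 42 k$, 190 total.
No other feasible combination exceeds 190.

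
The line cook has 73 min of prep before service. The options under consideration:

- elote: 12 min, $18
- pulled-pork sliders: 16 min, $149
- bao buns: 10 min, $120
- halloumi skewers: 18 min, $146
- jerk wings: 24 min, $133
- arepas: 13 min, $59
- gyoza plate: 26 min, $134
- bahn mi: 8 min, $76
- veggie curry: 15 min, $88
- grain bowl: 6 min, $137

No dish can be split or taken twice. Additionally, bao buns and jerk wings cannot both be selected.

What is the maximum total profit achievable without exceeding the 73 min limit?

The ratio ordering already packs tightly: pulled-pork sliders + bao buns + halloumi skewers + bahn mi + veggie curry + grain bowl, 73 min, 716.
No other feasible combination exceeds 716.

716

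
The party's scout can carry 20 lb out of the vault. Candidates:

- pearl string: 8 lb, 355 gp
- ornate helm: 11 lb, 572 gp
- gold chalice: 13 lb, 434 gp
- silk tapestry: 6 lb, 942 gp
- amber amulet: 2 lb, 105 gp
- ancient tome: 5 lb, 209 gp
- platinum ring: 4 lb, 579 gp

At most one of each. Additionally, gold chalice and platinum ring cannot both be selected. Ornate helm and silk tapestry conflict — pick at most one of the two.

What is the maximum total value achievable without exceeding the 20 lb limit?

Best packing: pearl string + silk tapestry + amber amulet + platinum ring — 20 lb, 1981 total.
Every other selection either busts 20 lb or breaks a pairing rule or fails to beat 1981.

1981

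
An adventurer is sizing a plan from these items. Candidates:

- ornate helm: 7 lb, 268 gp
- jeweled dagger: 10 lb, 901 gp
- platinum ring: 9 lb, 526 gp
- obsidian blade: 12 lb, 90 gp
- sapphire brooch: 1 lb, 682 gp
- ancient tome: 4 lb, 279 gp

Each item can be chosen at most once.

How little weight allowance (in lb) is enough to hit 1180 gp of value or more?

10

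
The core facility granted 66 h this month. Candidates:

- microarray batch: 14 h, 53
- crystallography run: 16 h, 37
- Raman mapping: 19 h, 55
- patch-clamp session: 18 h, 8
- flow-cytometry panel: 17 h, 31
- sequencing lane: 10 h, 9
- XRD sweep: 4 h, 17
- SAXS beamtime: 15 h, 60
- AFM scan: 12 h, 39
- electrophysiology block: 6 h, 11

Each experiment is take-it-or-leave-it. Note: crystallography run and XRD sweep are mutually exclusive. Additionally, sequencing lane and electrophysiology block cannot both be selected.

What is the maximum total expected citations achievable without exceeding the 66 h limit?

Microarray batch + Raman mapping + XRD sweep + SAXS beamtime + AFM scan uses 64 of the 66 h and totals 224.
The closest alternative, microarray batch + Raman mapping + SAXS beamtime + AFM scan + electrophysiology block, reaches only 218.

224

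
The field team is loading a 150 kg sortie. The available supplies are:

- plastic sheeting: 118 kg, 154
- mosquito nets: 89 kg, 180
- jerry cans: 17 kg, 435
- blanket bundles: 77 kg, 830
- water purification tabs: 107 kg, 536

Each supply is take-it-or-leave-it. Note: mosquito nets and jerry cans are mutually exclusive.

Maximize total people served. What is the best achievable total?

1265

Taking jerry cans + blanket bundles: 94 kg used, 1265 in people served.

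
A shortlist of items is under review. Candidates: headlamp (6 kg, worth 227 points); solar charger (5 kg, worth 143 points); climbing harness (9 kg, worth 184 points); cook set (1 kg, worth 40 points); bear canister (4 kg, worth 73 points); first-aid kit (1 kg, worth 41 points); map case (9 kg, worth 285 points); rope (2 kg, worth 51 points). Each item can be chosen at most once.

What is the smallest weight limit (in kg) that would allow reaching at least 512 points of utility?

15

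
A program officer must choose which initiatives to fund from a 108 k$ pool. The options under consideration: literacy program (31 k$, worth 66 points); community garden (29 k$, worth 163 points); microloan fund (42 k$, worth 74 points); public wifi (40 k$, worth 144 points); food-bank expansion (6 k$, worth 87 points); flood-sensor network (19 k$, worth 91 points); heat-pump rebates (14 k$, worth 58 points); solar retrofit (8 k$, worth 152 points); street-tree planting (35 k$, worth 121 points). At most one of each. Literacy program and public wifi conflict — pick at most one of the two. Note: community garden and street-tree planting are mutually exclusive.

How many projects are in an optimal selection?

Optimal total is 637.
community garden + public wifi + food-bank expansion + flood-sensor network + solar retrofit hits 637 at 102 k$.
Any selection reaching 637 contains exactly 5 projects.

5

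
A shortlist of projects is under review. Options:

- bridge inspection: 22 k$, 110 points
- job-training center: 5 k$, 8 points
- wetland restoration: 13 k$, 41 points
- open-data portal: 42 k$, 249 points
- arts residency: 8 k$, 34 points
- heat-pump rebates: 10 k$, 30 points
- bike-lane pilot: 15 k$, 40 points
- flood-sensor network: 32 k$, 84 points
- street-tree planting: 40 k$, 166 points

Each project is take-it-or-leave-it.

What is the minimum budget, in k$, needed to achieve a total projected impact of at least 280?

Look for the lowest-budget combination reaching 280.
Taking open-data portal + arts residency gives 283 (≥ 280) for 50 k$.
Any bundle with less than 50 k$ falls short of 280.

50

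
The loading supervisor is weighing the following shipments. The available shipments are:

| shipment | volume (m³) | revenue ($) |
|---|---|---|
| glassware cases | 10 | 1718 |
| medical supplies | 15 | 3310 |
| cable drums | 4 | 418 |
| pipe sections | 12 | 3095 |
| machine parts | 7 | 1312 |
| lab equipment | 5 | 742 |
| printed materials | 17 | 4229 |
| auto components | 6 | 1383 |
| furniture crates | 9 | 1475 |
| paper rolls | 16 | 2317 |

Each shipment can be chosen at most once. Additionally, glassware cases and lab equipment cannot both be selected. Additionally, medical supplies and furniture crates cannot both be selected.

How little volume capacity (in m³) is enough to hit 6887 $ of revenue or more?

Look for the lowest-volume combination reaching 6887.
pipe sections + printed materials reaches 7324 using 29 m³.
No combination under 29 m³ hits 6887.

29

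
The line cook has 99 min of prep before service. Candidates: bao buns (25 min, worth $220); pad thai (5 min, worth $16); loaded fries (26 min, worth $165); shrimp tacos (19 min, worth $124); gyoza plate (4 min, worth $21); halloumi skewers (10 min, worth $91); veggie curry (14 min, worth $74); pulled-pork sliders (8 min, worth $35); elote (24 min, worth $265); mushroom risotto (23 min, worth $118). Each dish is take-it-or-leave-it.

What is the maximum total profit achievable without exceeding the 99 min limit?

815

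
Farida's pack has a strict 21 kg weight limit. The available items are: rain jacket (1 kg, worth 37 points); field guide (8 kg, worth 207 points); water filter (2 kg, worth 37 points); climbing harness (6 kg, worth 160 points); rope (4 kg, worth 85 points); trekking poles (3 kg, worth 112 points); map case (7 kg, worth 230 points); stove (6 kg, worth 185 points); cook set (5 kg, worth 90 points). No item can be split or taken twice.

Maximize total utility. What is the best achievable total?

649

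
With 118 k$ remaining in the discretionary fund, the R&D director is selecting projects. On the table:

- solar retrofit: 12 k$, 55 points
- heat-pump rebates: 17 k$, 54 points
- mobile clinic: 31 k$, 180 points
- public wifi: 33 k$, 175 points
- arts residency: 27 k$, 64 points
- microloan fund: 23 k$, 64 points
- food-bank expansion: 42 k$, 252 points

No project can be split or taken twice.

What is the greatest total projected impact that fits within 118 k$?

Ranking by ratio (projected impact/k$): food-bank expansion 6.00, mobile clinic 5.81, public wifi 5.30.
The ratio ordering already packs tightly: solar retrofit + mobile clinic + public wifi + food-bank expansion, 118 k$, 662.
The closest alternative, mobile clinic + public wifi + food-bank expansion, reaches only 607.

662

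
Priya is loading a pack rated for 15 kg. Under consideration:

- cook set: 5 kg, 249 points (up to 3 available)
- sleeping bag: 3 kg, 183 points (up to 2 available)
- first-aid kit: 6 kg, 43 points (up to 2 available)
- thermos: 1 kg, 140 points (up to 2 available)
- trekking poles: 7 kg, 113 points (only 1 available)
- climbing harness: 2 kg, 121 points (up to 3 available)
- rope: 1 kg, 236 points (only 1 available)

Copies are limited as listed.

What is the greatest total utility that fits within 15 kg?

1245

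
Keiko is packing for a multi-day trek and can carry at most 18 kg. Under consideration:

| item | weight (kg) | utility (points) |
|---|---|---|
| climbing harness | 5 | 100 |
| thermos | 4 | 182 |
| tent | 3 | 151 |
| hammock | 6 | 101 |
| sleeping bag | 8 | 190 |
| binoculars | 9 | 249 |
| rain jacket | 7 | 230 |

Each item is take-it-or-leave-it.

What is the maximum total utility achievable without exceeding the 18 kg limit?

Greedy by ratio would take thermos + tent + rain jacket: 14 kg used, total 563.
The 7 kg tied up in rain jacket is better spent on binoculars — total rises to 582 (16 kg).

582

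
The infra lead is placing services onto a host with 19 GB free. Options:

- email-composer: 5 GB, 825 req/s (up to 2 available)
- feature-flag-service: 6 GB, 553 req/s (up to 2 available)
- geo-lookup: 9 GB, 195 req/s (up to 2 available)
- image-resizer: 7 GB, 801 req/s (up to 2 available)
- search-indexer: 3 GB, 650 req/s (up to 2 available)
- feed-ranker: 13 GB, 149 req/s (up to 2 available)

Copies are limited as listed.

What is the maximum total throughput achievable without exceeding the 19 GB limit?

Ranking by ratio (throughput/GB): search-indexer 216.67, email-composer 165.00, image-resizer 114.43, feature-flag-service 92.17.
Taking 2×email-composer + 2×search-indexer: 16 GB used, 2950 in throughput.
Nothing else within 19 GB beats 2950.

2950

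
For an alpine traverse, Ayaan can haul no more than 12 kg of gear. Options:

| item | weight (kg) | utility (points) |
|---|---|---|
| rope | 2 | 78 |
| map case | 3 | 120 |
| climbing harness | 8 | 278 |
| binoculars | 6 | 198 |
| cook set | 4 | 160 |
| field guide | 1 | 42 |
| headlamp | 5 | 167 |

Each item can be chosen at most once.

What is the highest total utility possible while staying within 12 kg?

447

A density-first pass picks rope + map case + cook set + field guide — 400 at 10 kg.
The 3 kg tied up in rope and field guide is better spent on headlamp — total rises to 447 (12 kg).
Rope + cook set + field guide + headlamp matches that 447 at 12 kg; no feasible combination exceeds it.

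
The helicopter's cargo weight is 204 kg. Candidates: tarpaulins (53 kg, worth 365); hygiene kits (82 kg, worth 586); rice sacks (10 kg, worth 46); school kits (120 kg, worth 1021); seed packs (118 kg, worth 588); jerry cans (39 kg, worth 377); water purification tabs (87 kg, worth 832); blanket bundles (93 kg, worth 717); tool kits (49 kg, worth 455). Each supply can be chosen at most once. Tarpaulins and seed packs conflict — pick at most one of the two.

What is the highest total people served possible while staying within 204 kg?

1710

Taking rice sacks + jerry cans + water purification tabs + tool kits: 185 kg used, 1710 in people served.
Every other selection either busts 204 kg or breaks a pairing rule or fails to beat 1710.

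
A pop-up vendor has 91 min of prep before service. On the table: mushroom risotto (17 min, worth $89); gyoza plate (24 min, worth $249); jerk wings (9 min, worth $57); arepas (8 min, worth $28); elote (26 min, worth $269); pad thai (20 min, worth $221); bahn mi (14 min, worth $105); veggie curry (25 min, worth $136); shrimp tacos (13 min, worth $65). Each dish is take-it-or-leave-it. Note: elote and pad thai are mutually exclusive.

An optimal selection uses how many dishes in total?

5

Optimal total is 769.
mushroom risotto + gyoza plate + jerk wings + elote + bahn mi hits 769 at 90 min.
Any selection reaching 769 contains exactly 5 dishes.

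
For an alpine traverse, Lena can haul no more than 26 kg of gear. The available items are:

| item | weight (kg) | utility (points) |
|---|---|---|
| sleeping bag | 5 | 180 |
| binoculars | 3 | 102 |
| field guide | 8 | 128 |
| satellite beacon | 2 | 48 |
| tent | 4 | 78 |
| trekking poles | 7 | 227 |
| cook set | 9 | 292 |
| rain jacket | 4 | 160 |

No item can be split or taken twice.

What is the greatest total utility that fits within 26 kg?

Filling by ratio: sleeping bag + binoculars + satellite beacon + cook set + rain jacket for 782, with 3 kg left unused.
Replace binoculars and satellite beacon with trekking poles: the trade gains 77 net, giving 859 at 25 kg.
The closest alternative, sleeping bag + binoculars + satellite beacon + trekking poles + cook set, reaches only 849.

859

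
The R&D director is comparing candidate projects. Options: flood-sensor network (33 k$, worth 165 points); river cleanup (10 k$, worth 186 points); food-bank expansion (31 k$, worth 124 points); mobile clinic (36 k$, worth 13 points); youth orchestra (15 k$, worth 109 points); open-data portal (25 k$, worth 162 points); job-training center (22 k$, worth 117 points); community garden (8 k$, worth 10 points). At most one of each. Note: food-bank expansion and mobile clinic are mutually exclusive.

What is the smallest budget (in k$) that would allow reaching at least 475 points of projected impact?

Need the lightest bundle worth ≥ 475.
Taking river cleanup + open-data portal + job-training center + community garden gives 475 (≥ 475) for 65 k$.
No combination under 65 k$ hits 475.

65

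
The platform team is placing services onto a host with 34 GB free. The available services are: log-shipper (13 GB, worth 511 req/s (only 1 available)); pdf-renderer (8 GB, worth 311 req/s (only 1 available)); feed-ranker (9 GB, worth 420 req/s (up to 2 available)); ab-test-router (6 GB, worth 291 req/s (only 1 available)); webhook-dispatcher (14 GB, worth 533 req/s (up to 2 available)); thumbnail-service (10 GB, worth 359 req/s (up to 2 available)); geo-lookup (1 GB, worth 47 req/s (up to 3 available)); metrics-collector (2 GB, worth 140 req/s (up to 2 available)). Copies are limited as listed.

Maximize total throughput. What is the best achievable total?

1596

Density check — metrics-collector 70.00, ab-test-router 48.50, geo-lookup 47.00, feed-ranker 46.67 are the best per GB.
Greedy by ratio would take 2×feed-ranker + ab-test-router + 3×geo-lookup + 2×metrics-collector: 31 GB used, total 1552.
Dropping feed-ranker and geo-lookup frees 10 GB; slotting in log-shipper (13 GB) lifts the total to 1596 at 34 GB.
No other feasible combination exceeds 1596.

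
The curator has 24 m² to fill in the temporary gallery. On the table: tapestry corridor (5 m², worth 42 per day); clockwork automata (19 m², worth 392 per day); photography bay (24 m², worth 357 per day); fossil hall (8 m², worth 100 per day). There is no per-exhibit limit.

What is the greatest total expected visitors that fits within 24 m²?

434

By expected visitors per m²: clockwork automata 20.63, photography bay 14.88, fossil hall 12.50 lead.
Taking tapestry corridor + clockwork automata: 24 m² used, 434 in expected visitors.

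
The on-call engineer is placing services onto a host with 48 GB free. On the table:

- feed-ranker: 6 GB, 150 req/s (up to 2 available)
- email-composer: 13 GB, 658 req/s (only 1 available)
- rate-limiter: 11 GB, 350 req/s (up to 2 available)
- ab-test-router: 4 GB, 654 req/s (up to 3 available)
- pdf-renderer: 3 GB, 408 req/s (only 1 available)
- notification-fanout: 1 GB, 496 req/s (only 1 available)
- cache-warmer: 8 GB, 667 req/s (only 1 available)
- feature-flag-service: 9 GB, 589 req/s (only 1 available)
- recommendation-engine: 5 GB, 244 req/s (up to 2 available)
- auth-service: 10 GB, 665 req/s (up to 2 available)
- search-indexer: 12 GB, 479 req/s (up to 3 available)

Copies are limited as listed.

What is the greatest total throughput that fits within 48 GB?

Filling by ratio: 3×ab-test-router + pdf-renderer + notification-fanout + cache-warmer + 2×auth-service for 4863, with 4 GB left unused.
Replace auth-service with feature-flag-service + recommendation-engine: the trade gains 168 net, giving 5031 at 48 GB.

5031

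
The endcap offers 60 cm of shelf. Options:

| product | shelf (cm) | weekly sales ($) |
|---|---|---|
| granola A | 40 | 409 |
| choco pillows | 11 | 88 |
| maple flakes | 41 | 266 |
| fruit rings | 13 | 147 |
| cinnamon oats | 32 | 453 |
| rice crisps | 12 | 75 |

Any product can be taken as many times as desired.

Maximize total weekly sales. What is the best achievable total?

Ranking by ratio (weekly sales/cm): cinnamon oats 14.16, fruit rings 11.31, granola A 10.22.
The ratio ordering already packs tightly: 2×fruit rings + cinnamon oats, 58 cm, 747.
Nothing else within 60 cm beats 747.

747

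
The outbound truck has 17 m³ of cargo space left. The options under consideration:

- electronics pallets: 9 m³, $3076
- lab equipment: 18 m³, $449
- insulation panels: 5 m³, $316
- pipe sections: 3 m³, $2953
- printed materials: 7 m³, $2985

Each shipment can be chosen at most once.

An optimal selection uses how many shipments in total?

The maximum revenue within 17 m³ is 6345.
One optimal bundle: electronics pallets + insulation panels + pipe sections (17 m³).
All optima have 3 shipments.

3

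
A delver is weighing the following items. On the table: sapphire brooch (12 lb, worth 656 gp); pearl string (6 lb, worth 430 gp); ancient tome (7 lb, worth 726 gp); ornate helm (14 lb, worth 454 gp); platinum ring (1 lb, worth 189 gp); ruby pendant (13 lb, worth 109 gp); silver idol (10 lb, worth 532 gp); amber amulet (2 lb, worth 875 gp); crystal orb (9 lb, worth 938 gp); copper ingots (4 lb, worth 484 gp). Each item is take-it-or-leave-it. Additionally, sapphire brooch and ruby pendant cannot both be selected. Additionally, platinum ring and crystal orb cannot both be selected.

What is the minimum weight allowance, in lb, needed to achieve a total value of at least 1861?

Look for the lowest-weight combination reaching 1861.
Taking ancient tome + amber amulet + copper ingots gives 2085 (≥ 1861) for 13 lb.
Any bundle with less than 13 lb falls short of 1861.

13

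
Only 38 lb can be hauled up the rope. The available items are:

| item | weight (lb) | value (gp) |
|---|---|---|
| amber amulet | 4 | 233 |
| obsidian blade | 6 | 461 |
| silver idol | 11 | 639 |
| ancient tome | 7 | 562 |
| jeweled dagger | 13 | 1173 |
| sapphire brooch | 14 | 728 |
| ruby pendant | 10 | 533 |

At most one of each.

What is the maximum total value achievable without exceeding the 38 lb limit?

Taking the top-ratio items first gives amber amulet + obsidian blade + ancient tome + jeweled dagger for 2429 (30 lb).
The 4 lb tied up in amber amulet is better spent on silver idol — total rises to 2835 (37 lb).
The spare 1 lb is too small for any remaining item, and no exchange beats 2835.

2835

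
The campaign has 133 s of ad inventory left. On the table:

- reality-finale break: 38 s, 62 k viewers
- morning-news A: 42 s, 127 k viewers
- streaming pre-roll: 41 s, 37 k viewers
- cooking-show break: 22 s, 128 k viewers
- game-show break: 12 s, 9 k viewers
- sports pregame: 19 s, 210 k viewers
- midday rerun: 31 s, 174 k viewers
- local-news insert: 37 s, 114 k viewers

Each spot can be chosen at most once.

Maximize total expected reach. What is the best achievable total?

648

Taking the top-ratio spots first gives cooking-show break + game-show break + sports pregame + midday rerun + local-news insert for 635 (121 s).
Dropping local-news insert frees 37 s; slotting in morning-news A (42 s) lifts the total to 648 at 126 s.
Nothing else within 133 s beats 648.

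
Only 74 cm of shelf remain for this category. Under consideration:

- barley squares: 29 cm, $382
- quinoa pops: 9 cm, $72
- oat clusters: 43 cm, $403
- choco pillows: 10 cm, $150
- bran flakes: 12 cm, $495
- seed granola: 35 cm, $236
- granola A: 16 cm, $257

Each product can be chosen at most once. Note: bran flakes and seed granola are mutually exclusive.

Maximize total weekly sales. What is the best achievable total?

1284

Taking barley squares + choco pillows + bran flakes + granola A: 67 cm used, 1284 in weekly sales.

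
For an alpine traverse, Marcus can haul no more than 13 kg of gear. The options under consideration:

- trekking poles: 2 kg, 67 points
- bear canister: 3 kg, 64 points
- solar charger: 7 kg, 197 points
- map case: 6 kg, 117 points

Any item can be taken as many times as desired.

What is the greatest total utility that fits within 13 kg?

Ranking by ratio (utility/kg): trekking poles 33.50, solar charger 28.14, bear canister 21.33, map case 19.50.
6×trekking poles uses 12 of the 13 kg and totals 402.
The spare 1 kg is too small for any remaining item, and no exchange beats 402.

402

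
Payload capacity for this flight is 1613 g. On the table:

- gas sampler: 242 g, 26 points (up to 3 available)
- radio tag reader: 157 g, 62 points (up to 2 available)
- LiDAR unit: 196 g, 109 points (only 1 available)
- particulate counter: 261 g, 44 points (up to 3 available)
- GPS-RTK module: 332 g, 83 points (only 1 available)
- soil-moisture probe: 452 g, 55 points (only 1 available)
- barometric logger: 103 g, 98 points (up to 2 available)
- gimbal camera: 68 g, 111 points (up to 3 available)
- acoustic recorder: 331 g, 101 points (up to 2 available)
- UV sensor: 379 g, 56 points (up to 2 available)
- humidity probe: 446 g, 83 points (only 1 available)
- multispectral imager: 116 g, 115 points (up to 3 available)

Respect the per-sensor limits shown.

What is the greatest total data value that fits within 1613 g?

1208

Best packing: 2×radio tag reader + LiDAR unit + 2×barometric logger + 3×gimbal camera + acoustic recorder + 3×multispectral imager — 1599 g, 1208 total.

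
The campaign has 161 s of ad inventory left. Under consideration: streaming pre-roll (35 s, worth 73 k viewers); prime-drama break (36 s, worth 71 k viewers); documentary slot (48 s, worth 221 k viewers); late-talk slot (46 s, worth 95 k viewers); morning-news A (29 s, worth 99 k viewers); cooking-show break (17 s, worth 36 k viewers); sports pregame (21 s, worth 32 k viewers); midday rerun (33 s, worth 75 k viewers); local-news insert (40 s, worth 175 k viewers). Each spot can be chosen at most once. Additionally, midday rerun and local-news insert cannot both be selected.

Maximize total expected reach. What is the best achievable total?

568

Density check — documentary slot 4.60, local-news insert 4.38, morning-news A 3.41 are the best per s.
Best packing: streaming pre-roll + documentary slot + morning-news A + local-news insert — 152 s, 568 total.
Every other selection either busts 161 s or breaks a pairing rule or fails to beat 568.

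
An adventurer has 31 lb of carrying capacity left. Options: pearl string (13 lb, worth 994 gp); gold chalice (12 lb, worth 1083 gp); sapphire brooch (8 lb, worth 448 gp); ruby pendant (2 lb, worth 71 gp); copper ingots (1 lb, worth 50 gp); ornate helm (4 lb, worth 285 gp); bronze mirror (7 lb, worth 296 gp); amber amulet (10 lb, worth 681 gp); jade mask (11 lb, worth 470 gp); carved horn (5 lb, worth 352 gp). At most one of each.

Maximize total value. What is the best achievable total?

Ranking by ratio (value/lb): gold chalice 90.25, pearl string 76.46, ornate helm 71.25.
The ratio heuristic lands on pearl string + gold chalice + copper ingots + ornate helm (2412) but leaves 1 lb idle.
Dropping ornate helm frees 4 lb; slotting in carved horn (5 lb) lifts the total to 2479 at 31 lb.
Nothing else within 31 lb beats 2479.

2479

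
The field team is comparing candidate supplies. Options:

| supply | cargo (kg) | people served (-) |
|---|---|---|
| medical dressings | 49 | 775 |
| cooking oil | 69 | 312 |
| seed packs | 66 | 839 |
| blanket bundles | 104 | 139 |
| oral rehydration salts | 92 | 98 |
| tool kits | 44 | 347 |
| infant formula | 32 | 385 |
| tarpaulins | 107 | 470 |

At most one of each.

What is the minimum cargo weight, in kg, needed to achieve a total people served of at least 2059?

Minimise kg subject to total people served ≥ 2059.
Taking medical dressings + seed packs + tool kits + infant formula gives 2346 (≥ 2059) for 191 kg.
Any bundle with less than 191 kg falls short of 2059.

191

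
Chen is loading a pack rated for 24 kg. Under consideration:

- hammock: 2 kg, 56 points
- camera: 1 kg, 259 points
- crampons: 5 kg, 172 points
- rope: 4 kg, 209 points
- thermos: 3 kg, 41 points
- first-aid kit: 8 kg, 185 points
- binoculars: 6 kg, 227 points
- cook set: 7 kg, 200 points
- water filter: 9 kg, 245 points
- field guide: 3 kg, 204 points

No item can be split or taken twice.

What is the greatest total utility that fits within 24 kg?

1168

Ranking by ratio (utility/kg): camera 259.00, field guide 68.00, rope 52.25, binoculars 37.83.
Taking hammock + camera + crampons + rope + thermos + binoculars + field guide: 24 kg used, 1168 in utility.
Runner-up hammock + camera + rope + binoculars + cook set + field guide tops out at 1155.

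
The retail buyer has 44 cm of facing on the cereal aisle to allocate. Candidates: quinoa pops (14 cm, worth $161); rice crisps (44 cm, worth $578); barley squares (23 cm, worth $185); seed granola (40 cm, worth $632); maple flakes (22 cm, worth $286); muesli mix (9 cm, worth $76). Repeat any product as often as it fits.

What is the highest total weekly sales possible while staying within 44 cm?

632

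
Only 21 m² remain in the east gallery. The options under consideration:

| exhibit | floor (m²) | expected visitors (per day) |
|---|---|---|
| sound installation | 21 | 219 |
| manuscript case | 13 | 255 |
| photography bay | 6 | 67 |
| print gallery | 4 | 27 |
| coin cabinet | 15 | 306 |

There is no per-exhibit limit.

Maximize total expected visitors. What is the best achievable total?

Best packing: photography bay + coin cabinet — 21 m², 373 total.
That's the maximum — no swap from here does better than 373.

373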